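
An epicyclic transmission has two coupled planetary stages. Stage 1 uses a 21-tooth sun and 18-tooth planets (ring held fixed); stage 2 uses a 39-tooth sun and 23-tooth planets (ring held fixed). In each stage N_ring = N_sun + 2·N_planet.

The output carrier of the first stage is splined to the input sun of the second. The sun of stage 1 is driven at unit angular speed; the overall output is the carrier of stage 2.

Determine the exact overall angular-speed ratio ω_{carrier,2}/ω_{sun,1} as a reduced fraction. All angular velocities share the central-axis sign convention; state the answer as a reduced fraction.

Stage 1: N_ring = 21 + 2·18 = 57
Stage 1: 21(ω_s−ω_c) = −57(ω_r−ω_c),  ω_r=0, ω_s=1
Stage 1: 21(1−ω_c) = −57(0−ω_c)  ⇒  78ω_c = 21  ⇒  ω_c = 7/26
  ⇒ ω_c¹/ω_s¹ = 7/26
Stage 2: N_ring = 39 + 2·23 = 85
Stage 2: 39(ω_s−ω_c) = −85(ω_r−ω_c),  ω_r=0, ω_s=1
Stage 2: 39(1−ω_c) = −85(0−ω_c)  ⇒  124ω_c = 39  ⇒  ω_c = 39/124
  ⇒ ω_c²/ω_s² = 39/124
Coupling ω_s² = ω_c¹ ⇒ overall = 7/26 × 39/124 = 21/248

21/248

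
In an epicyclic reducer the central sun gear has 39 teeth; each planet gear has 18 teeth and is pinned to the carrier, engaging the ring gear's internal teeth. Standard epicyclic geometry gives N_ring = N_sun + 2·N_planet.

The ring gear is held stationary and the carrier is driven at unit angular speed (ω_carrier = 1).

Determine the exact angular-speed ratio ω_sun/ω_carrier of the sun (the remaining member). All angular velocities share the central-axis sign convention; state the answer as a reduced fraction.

38/13

N_ring = 39 + 2·18 = 75
39(ω_s−ω_c) = −75(ω_r−ω_c),  ω_r=0, ω_c=1
ω_s = 1 − (75/39)(0−1) = 38/13
ω_s/ω_c = 38/13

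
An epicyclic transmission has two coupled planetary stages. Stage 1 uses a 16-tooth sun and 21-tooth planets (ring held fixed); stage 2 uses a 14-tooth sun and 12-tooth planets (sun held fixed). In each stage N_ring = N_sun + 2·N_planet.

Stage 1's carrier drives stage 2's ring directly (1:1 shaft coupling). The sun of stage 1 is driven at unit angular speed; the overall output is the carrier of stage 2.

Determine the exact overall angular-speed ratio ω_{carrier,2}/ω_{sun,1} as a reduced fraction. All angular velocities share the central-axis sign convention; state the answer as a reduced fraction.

76/481

Stage 1: N_ring = 16 + 2·21 = 58
Stage 1: 16(ω_s−ω_c) = −58(ω_r−ω_c),  ω_r=0, ω_s=1
Stage 1: 16(1−ω_c) = −58(0−ω_c)  ⇒  74ω_c = 16  ⇒  ω_c = 8/37
  ⇒ ω_c¹/ω_s¹ = 8/37
Stage 2: N_ring = 14 + 2·12 = 38
Stage 2: 14(ω_s−ω_c) = −38(ω_r−ω_c),  ω_s=0, ω_r=1
Stage 2: 14(0−ω_c) = −38(1−ω_c)  ⇒  52ω_c = 38  ⇒  ω_c = 19/26
  ⇒ ω_c²/ω_r² = 19/26
Coupling ω_r² = ω_c¹ ⇒ overall = 8/37 × 19/26 = 76/481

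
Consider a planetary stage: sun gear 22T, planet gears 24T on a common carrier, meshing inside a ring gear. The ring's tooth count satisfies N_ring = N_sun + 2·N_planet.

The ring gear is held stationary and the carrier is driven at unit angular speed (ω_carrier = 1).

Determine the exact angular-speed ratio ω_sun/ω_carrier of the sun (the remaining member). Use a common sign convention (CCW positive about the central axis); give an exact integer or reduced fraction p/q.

N_ring = 22 + 2·24 = 70
22(ω_s−ω_c) = −70(ω_r−ω_c),  ω_r=0, ω_c=1
ω_s = 1 − (70/22)(0−1) = 46/11
ω_s/ω_c = 46/11

46/11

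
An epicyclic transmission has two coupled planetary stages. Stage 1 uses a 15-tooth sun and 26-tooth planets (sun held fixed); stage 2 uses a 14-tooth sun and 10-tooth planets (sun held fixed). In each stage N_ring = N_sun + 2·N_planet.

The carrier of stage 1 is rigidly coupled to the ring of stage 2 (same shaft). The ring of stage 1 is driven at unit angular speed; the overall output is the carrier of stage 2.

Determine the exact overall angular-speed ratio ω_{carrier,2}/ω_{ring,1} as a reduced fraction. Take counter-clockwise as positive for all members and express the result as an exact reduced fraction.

Stage 1: N_ring = 15 + 2·26 = 67
Stage 1: 15(ω_s−ω_c) = −67(ω_r−ω_c),  ω_s=0, ω_r=1
Stage 1: 15(0−ω_c) = −67(1−ω_c)  ⇒  82ω_c = 67  ⇒  ω_c = 67/82
  ⇒ ω_c¹/ω_r¹ = 67/82
Stage 2: N_ring = 14 + 2·10 = 34
Stage 2: 14(ω_s−ω_c) = −34(ω_r−ω_c),  ω_s=0, ω_r=1
Stage 2: 14(0−ω_c) = −34(1−ω_c)  ⇒  48ω_c = 34  ⇒  ω_c = 17/24
  ⇒ ω_c²/ω_r² = 17/24
Coupling ω_r² = ω_c¹ ⇒ overall = 67/82 × 17/24 = 1139/1968

1139/1968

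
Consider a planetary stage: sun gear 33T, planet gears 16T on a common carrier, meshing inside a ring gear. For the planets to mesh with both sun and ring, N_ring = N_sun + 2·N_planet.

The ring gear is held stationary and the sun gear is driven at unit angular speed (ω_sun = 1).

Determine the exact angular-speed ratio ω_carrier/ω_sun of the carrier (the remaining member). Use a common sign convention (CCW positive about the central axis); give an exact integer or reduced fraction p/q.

33/98

N_ring = 33 + 2·16 = 65
33(ω_s−ω_c) = −65(ω_r−ω_c),  ω_r=0, ω_s=1
33(1−ω_c) = −65(0−ω_c)  ⇒  98ω_c = 33  ⇒  ω_c = 33/98
ω_c/ω_s = 33/98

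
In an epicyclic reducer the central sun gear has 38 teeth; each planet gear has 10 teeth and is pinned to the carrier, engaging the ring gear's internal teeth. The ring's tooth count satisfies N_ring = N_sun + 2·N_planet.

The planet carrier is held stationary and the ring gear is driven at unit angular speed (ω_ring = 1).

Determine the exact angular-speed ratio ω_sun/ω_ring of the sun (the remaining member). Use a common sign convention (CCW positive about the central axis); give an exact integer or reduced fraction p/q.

-29/19

N_ring = 38 + 2·10 = 58
38(ω_s−ω_c) = −58(ω_r−ω_c),  ω_c=0, ω_r=1
ω_s = 0 − (58/38)(1−0) = -29/19
ω_s/ω_r = -29/19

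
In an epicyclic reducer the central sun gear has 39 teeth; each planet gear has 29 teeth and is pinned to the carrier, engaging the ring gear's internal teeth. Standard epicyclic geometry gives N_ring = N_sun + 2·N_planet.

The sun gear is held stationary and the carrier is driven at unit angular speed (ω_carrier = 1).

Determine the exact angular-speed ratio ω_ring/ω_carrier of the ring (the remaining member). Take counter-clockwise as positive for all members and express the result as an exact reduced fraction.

N_ring = 39 + 2·29 = 97
39(ω_s−ω_c) = −97(ω_r−ω_c),  ω_s=0, ω_c=1
ω_r = 1 − (39/97)(0−1) = 136/97
ω_r/ω_c = 136/97

136/97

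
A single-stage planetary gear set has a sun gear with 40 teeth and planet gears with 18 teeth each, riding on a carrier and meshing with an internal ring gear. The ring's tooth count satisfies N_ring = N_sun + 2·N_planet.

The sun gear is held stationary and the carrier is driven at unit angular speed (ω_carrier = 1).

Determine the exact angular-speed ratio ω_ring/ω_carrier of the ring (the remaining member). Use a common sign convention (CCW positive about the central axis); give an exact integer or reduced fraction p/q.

N_ring = 40 + 2·18 = 76
40(ω_s−ω_c) = −76(ω_r−ω_c),  ω_s=0, ω_c=1
ω_r = 1 − (40/76)(0−1) = 29/19
ω_r/ω_c = 29/19

29/19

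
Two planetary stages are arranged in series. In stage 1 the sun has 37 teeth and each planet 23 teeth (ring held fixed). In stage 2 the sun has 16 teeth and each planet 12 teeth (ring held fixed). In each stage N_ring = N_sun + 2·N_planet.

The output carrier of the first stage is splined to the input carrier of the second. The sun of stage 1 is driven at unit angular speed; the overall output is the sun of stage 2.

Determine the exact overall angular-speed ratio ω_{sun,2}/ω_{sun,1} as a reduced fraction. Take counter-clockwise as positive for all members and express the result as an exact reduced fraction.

Stage 1: N_ring = 37 + 2·23 = 83
Stage 1: 37(ω_s−ω_c) = −83(ω_r−ω_c),  ω_r=0, ω_s=1
Stage 1: 37(1−ω_c) = −83(0−ω_c)  ⇒  120ω_c = 37  ⇒  ω_c = 37/120
  ⇒ ω_c¹/ω_s¹ = 37/120
Stage 2: N_ring = 16 + 2·12 = 40
Stage 2: 16(ω_s−ω_c) = −40(ω_r−ω_c),  ω_r=0, ω_c=1
Stage 2: ω_s = 1 − (40/16)(0−1) = 7/2
  ⇒ ω_s²/ω_c² = 7/2
Coupling ω_c² = ω_c¹ ⇒ overall = 37/120 × 7/2 = 259/240

259/240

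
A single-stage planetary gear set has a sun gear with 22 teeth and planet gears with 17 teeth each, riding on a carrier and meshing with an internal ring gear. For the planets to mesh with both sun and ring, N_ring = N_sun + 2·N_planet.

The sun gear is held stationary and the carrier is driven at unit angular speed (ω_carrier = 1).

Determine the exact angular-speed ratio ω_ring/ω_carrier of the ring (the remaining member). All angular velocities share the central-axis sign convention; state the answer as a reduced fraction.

N_ring = 22 + 2·17 = 56
22(ω_s−ω_c) = −56(ω_r−ω_c),  ω_s=0, ω_c=1
ω_r = 1 − (22/56)(0−1) = 39/28
ω_r/ω_c = 39/28

39/28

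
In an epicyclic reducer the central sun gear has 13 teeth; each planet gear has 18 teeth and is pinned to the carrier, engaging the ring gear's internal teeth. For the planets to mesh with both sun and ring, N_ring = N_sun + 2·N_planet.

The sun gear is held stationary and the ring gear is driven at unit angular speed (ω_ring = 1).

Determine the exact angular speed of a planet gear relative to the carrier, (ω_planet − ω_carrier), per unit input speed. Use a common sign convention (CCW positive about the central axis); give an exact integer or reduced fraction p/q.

637/1116

N_ring = 13 + 2·18 = 49
13(ω_s−ω_c) = −49(ω_r−ω_c),  ω_s=0, ω_r=1
13(0−ω_c) = −49(1−ω_c)  ⇒  62ω_c = 49  ⇒  ω_c = 49/62
sun–planet: 13·(0−49/62) = −18·(ω_p−ω_c)  ⇒  ω_p−ω_c = −(13/18)·(-49/62) = 637/1116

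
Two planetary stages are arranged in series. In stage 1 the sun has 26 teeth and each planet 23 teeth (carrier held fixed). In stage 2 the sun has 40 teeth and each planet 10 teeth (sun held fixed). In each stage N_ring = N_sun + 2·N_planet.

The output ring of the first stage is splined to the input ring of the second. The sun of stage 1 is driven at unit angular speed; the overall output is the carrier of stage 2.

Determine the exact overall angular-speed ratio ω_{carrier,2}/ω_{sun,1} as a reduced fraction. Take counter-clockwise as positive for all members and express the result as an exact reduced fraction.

Stage 1: N_ring = 26 + 2·23 = 72
Stage 1: 26(ω_s−ω_c) = −72(ω_r−ω_c),  ω_c=0, ω_s=1
Stage 1: ω_r = 0 − (26/72)(1−0) = -13/36
  ⇒ ω_r¹/ω_s¹ = -13/36
Stage 2: N_ring = 40 + 2·10 = 60
Stage 2: 40(ω_s−ω_c) = −60(ω_r−ω_c),  ω_s=0, ω_r=1
Stage 2: 40(0−ω_c) = −60(1−ω_c)  ⇒  100ω_c = 60  ⇒  ω_c = 3/5
  ⇒ ω_c²/ω_r² = 3/5
Coupling ω_r² = ω_r¹ ⇒ overall = -13/36 × 3/5 = -13/60

-13/60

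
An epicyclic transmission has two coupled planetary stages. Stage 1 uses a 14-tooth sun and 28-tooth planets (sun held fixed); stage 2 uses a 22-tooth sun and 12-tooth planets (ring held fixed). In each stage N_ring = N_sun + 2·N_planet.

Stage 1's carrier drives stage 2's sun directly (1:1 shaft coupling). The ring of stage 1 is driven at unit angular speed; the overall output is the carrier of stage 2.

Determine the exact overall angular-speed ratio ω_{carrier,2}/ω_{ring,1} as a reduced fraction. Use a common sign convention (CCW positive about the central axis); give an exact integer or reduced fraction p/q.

55/204

Stage 1: N_ring = 14 + 2·28 = 70
Stage 1: 14(ω_s−ω_c) = −70(ω_r−ω_c),  ω_s=0, ω_r=1
Stage 1: 14(0−ω_c) = −70(1−ω_c)  ⇒  84ω_c = 70  ⇒  ω_c = 5/6
  ⇒ ω_c¹/ω_r¹ = 5/6
Stage 2: N_ring = 22 + 2·12 = 46
Stage 2: 22(ω_s−ω_c) = −46(ω_r−ω_c),  ω_r=0, ω_s=1
Stage 2: 22(1−ω_c) = −46(0−ω_c)  ⇒  68ω_c = 22  ⇒  ω_c = 11/34
  ⇒ ω_c²/ω_s² = 11/34
Coupling ω_s² = ω_c¹ ⇒ overall = 5/6 × 11/34 = 55/204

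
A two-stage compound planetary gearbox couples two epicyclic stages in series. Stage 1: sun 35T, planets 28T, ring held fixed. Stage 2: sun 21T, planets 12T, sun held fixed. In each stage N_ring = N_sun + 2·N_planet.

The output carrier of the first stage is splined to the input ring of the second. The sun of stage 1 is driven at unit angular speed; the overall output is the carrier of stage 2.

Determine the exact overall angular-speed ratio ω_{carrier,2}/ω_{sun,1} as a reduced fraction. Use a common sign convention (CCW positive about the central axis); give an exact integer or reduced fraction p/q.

25/132

Stage 1: N_ring = 35 + 2·28 = 91
Stage 1: 35(ω_s−ω_c) = −91(ω_r−ω_c),  ω_r=0, ω_s=1
Stage 1: 35(1−ω_c) = −91(0−ω_c)  ⇒  126ω_c = 35  ⇒  ω_c = 5/18
  ⇒ ω_c¹/ω_s¹ = 5/18
Stage 2: N_ring = 21 + 2·12 = 45
Stage 2: 21(ω_s−ω_c) = −45(ω_r−ω_c),  ω_s=0, ω_r=1
Stage 2: 21(0−ω_c) = −45(1−ω_c)  ⇒  66ω_c = 45  ⇒  ω_c = 15/22
  ⇒ ω_c²/ω_r² = 15/22
Coupling ω_r² = ω_c¹ ⇒ overall = 5/18 × 15/22 = 25/132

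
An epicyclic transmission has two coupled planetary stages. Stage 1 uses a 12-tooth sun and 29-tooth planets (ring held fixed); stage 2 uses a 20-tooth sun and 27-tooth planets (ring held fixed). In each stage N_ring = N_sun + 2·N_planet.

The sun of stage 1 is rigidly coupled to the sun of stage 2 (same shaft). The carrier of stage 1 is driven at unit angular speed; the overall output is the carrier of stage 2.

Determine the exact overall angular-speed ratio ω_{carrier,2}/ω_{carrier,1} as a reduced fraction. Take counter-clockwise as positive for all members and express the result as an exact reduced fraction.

Stage 1: N_ring = 12 + 2·29 = 70
Stage 1: 12(ω_s−ω_c) = −70(ω_r−ω_c),  ω_r=0, ω_c=1
Stage 1: ω_s = 1 − (70/12)(0−1) = 41/6
  ⇒ ω_s¹/ω_c¹ = 41/6
Stage 2: N_ring = 20 + 2·27 = 74
Stage 2: 20(ω_s−ω_c) = −74(ω_r−ω_c),  ω_r=0, ω_s=1
Stage 2: 20(1−ω_c) = −74(0−ω_c)  ⇒  94ω_c = 20  ⇒  ω_c = 10/47
  ⇒ ω_c²/ω_s² = 10/47
Coupling ω_s² = ω_s¹ ⇒ overall = 41/6 × 10/47 = 205/141

205/141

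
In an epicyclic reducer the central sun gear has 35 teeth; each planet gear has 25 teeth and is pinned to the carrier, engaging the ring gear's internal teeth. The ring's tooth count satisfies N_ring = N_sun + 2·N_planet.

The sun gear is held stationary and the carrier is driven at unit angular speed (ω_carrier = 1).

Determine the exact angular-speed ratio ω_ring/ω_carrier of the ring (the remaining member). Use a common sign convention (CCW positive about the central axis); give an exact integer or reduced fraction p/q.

N_ring = 35 + 2·25 = 85
35(ω_s−ω_c) = −85(ω_r−ω_c),  ω_s=0, ω_c=1
ω_r = 1 − (35/85)(0−1) = 24/17
ω_r/ω_c = 24/17

24/17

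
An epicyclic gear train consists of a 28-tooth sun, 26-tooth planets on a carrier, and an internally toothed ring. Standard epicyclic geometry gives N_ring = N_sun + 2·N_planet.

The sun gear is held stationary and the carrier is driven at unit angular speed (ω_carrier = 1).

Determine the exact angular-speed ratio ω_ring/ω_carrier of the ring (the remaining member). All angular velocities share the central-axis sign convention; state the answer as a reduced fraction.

N_ring = 28 + 2·26 = 80
28(ω_s−ω_c) = −80(ω_r−ω_c),  ω_s=0, ω_c=1
ω_r = 1 − (28/80)(0−1) = 27/20
ω_r/ω_c = 27/20

27/20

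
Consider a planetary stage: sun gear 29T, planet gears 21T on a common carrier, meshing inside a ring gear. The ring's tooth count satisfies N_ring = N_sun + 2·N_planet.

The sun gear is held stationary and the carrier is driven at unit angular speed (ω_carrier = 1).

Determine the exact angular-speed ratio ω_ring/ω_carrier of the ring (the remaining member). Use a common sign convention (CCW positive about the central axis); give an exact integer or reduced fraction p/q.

100/71

N_ring = 29 + 2·21 = 71
29(ω_s−ω_c) = −71(ω_r−ω_c),  ω_s=0, ω_c=1
ω_r = 1 − (29/71)(0−1) = 100/71
ω_r/ω_c = 100/71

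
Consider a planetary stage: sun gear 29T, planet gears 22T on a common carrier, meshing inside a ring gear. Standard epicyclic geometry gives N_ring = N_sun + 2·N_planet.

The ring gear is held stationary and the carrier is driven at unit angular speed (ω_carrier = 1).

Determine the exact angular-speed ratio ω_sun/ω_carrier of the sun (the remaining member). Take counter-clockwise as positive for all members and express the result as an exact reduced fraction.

102/29

N_ring = 29 + 2·22 = 73
29(ω_s−ω_c) = −73(ω_r−ω_c),  ω_r=0, ω_c=1
ω_s = 1 − (73/29)(0−1) = 102/29
ω_s/ω_c = 102/29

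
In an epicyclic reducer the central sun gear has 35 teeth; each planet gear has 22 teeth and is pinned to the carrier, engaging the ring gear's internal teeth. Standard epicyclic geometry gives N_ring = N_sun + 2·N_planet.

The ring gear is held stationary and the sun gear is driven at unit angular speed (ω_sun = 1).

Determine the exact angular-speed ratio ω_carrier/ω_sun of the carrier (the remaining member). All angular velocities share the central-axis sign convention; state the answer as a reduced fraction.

35/114

N_ring = 35 + 2·22 = 79
35(ω_s−ω_c) = −79(ω_r−ω_c),  ω_r=0, ω_s=1
35(1−ω_c) = −79(0−ω_c)  ⇒  114ω_c = 35  ⇒  ω_c = 35/114
ω_c/ω_s = 35/114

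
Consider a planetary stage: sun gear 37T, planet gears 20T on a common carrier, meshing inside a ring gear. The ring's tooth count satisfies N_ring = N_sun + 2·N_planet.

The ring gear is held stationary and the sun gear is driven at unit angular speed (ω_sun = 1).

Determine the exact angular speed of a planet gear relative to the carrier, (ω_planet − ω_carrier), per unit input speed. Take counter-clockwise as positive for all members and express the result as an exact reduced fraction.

-2849/2280

N_ring = 37 + 2·20 = 77
37(ω_s−ω_c) = −77(ω_r−ω_c),  ω_r=0, ω_s=1
37(1−ω_c) = −77(0−ω_c)  ⇒  114ω_c = 37  ⇒  ω_c = 37/114
sun–planet: 37·(1−37/114) = −20·(ω_p−ω_c)  ⇒  ω_p−ω_c = −(37/20)·(77/114) = -2849/2280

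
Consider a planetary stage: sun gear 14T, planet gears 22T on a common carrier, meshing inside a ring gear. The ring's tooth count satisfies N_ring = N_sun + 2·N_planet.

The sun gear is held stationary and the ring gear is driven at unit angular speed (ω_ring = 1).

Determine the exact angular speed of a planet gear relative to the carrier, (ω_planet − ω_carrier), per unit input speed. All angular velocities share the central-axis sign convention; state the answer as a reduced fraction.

N_ring = 14 + 2·22 = 58
14(ω_s−ω_c) = −58(ω_r−ω_c),  ω_s=0, ω_r=1
14(0−ω_c) = −58(1−ω_c)  ⇒  72ω_c = 58  ⇒  ω_c = 29/36
sun–planet: 14·(0−29/36) = −22·(ω_p−ω_c)  ⇒  ω_p−ω_c = −(14/22)·(-29/36) = 203/396

203/396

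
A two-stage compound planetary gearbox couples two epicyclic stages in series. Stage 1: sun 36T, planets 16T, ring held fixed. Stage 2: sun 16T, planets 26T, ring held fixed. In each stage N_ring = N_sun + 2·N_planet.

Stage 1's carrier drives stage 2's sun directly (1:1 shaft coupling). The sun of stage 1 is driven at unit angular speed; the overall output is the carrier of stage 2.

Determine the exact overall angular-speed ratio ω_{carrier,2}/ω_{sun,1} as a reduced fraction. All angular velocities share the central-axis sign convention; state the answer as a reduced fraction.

6/91

Stage 1: N_ring = 36 + 2·16 = 68
Stage 1: 36(ω_s−ω_c) = −68(ω_r−ω_c),  ω_r=0, ω_s=1
Stage 1: 36(1−ω_c) = −68(0−ω_c)  ⇒  104ω_c = 36  ⇒  ω_c = 9/26
  ⇒ ω_c¹/ω_s¹ = 9/26
Stage 2: N_ring = 16 + 2·26 = 68
Stage 2: 16(ω_s−ω_c) = −68(ω_r−ω_c),  ω_r=0, ω_s=1
Stage 2: 16(1−ω_c) = −68(0−ω_c)  ⇒  84ω_c = 16  ⇒  ω_c = 4/21
  ⇒ ω_c²/ω_s² = 4/21
Coupling ω_s² = ω_c¹ ⇒ overall = 9/26 × 4/21 = 6/91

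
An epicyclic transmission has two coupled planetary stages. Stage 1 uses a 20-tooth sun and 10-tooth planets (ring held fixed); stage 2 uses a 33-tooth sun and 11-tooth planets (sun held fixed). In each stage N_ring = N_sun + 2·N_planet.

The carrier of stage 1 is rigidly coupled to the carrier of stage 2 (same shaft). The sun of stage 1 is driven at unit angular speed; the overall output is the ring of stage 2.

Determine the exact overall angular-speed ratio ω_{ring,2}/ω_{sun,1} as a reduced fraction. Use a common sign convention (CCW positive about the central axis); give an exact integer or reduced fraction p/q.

Stage 1: N_ring = 20 + 2·10 = 40
Stage 1: 20(ω_s−ω_c) = −40(ω_r−ω_c),  ω_r=0, ω_s=1
Stage 1: 20(1−ω_c) = −40(0−ω_c)  ⇒  60ω_c = 20  ⇒  ω_c = 1/3
  ⇒ ω_c¹/ω_s¹ = 1/3
Stage 2: N_ring = 33 + 2·11 = 55
Stage 2: 33(ω_s−ω_c) = −55(ω_r−ω_c),  ω_s=0, ω_c=1
Stage 2: ω_r = 1 − (33/55)(0−1) = 8/5
  ⇒ ω_r²/ω_c² = 8/5
Coupling ω_c² = ω_c¹ ⇒ overall = 1/3 × 8/5 = 8/15

8/15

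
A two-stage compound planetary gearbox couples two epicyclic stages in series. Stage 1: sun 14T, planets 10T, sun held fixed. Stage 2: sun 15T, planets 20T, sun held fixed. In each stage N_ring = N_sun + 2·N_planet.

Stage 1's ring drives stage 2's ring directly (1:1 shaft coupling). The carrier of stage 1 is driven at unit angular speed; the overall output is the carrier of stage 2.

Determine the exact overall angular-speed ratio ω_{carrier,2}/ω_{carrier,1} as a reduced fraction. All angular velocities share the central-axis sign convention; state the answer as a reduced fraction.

Stage 1: N_ring = 14 + 2·10 = 34
Stage 1: 14(ω_s−ω_c) = −34(ω_r−ω_c),  ω_s=0, ω_c=1
Stage 1: ω_r = 1 − (14/34)(0−1) = 24/17
  ⇒ ω_r¹/ω_c¹ = 24/17
Stage 2: N_ring = 15 + 2·20 = 55
Stage 2: 15(ω_s−ω_c) = −55(ω_r−ω_c),  ω_s=0, ω_r=1
Stage 2: 15(0−ω_c) = −55(1−ω_c)  ⇒  70ω_c = 55  ⇒  ω_c = 11/14
  ⇒ ω_c²/ω_r² = 11/14
Coupling ω_r² = ω_r¹ ⇒ overall = 24/17 × 11/14 = 132/119

132/119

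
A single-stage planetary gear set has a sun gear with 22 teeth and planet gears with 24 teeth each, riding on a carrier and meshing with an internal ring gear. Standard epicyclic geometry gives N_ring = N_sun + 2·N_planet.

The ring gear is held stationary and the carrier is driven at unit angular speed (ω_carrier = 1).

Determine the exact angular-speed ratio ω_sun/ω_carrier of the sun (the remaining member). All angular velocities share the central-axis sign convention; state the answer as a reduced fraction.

46/11

N_ring = 22 + 2·24 = 70
22(ω_s−ω_c) = −70(ω_r−ω_c),  ω_r=0, ω_c=1
ω_s = 1 − (70/22)(0−1) = 46/11
ω_s/ω_c = 46/11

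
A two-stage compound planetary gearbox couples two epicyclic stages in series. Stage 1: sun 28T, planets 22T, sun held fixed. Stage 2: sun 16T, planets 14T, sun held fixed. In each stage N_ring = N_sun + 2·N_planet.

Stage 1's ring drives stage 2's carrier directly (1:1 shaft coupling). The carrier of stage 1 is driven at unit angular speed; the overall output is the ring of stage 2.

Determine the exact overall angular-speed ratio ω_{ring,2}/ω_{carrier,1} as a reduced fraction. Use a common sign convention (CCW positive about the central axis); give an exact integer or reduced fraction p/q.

125/66

Stage 1: N_ring = 28 + 2·22 = 72
Stage 1: 28(ω_s−ω_c) = −72(ω_r−ω_c),  ω_s=0, ω_c=1
Stage 1: ω_r = 1 − (28/72)(0−1) = 25/18
  ⇒ ω_r¹/ω_c¹ = 25/18
Stage 2: N_ring = 16 + 2·14 = 44
Stage 2: 16(ω_s−ω_c) = −44(ω_r−ω_c),  ω_s=0, ω_c=1
Stage 2: ω_r = 1 − (16/44)(0−1) = 15/11
  ⇒ ω_r²/ω_c² = 15/11
Coupling ω_c² = ω_r¹ ⇒ overall = 25/18 × 15/11 = 125/66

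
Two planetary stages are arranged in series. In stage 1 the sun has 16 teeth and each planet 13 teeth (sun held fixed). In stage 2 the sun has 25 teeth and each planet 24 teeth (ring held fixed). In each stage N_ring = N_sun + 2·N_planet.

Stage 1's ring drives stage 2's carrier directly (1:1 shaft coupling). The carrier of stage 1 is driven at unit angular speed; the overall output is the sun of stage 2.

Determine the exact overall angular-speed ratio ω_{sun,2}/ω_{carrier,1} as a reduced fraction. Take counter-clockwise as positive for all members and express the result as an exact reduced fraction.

Stage 1: N_ring = 16 + 2·13 = 42
Stage 1: 16(ω_s−ω_c) = −42(ω_r−ω_c),  ω_s=0, ω_c=1
Stage 1: ω_r = 1 − (16/42)(0−1) = 29/21
  ⇒ ω_r¹/ω_c¹ = 29/21
Stage 2: N_ring = 25 + 2·24 = 73
Stage 2: 25(ω_s−ω_c) = −73(ω_r−ω_c),  ω_r=0, ω_c=1
Stage 2: ω_s = 1 − (73/25)(0−1) = 98/25
  ⇒ ω_s²/ω_c² = 98/25
Coupling ω_c² = ω_r¹ ⇒ overall = 29/21 × 98/25 = 406/75

406/75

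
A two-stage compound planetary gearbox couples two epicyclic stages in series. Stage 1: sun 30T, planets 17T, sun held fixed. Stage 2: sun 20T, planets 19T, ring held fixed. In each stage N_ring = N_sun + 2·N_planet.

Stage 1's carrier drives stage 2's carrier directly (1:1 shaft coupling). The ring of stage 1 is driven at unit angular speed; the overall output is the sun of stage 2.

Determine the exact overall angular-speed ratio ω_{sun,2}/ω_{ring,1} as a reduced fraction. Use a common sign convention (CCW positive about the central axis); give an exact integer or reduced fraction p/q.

Stage 1: N_ring = 30 + 2·17 = 64
Stage 1: 30(ω_s−ω_c) = −64(ω_r−ω_c),  ω_s=0, ω_r=1
Stage 1: 30(0−ω_c) = −64(1−ω_c)  ⇒  94ω_c = 64  ⇒  ω_c = 32/47
  ⇒ ω_c¹/ω_r¹ = 32/47
Stage 2: N_ring = 20 + 2·19 = 58
Stage 2: 20(ω_s−ω_c) = −58(ω_r−ω_c),  ω_r=0, ω_c=1
Stage 2: ω_s = 1 − (58/20)(0−1) = 39/10
  ⇒ ω_s²/ω_c² = 39/10
Coupling ω_c² = ω_c¹ ⇒ overall = 32/47 × 39/10 = 624/235

624/235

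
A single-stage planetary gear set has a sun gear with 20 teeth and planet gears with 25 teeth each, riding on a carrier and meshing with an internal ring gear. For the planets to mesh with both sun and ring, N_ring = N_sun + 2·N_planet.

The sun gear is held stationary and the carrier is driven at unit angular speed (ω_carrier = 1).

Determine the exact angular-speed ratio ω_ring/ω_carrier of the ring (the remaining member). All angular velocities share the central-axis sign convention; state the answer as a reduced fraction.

9/7

N_ring = 20 + 2·25 = 70
20(ω_s−ω_c) = −70(ω_r−ω_c),  ω_s=0, ω_c=1
ω_r = 1 − (20/70)(0−1) = 9/7
ω_r/ω_c = 9/7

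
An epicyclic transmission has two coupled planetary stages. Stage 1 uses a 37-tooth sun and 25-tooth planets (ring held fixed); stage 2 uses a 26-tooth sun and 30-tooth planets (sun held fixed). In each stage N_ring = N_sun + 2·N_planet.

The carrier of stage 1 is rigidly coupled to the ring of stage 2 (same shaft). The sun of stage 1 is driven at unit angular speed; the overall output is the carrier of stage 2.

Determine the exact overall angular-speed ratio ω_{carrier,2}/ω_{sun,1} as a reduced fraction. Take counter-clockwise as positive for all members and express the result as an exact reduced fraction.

Stage 1: N_ring = 37 + 2·25 = 87
Stage 1: 37(ω_s−ω_c) = −87(ω_r−ω_c),  ω_r=0, ω_s=1
Stage 1: 37(1−ω_c) = −87(0−ω_c)  ⇒  124ω_c = 37  ⇒  ω_c = 37/124
  ⇒ ω_c¹/ω_s¹ = 37/124
Stage 2: N_ring = 26 + 2·30 = 86
Stage 2: 26(ω_s−ω_c) = −86(ω_r−ω_c),  ω_s=0, ω_r=1
Stage 2: 26(0−ω_c) = −86(1−ω_c)  ⇒  112ω_c = 86  ⇒  ω_c = 43/56
  ⇒ ω_c²/ω_r² = 43/56
Coupling ω_r² = ω_c¹ ⇒ overall = 37/124 × 43/56 = 1591/6944

1591/6944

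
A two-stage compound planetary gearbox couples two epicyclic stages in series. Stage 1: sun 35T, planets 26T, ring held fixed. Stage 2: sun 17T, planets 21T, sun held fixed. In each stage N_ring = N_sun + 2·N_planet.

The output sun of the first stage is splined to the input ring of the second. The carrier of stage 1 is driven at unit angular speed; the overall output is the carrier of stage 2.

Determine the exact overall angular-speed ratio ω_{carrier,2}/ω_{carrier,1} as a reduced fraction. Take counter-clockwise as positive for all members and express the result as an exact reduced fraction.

3599/1330

Stage 1: N_ring = 35 + 2·26 = 87
Stage 1: 35(ω_s−ω_c) = −87(ω_r−ω_c),  ω_r=0, ω_c=1
Stage 1: ω_s = 1 − (87/35)(0−1) = 122/35
  ⇒ ω_s¹/ω_c¹ = 122/35
Stage 2: N_ring = 17 + 2·21 = 59
Stage 2: 17(ω_s−ω_c) = −59(ω_r−ω_c),  ω_s=0, ω_r=1
Stage 2: 17(0−ω_c) = −59(1−ω_c)  ⇒  76ω_c = 59  ⇒  ω_c = 59/76
  ⇒ ω_c²/ω_r² = 59/76
Coupling ω_r² = ω_s¹ ⇒ overall = 122/35 × 59/76 = 3599/1330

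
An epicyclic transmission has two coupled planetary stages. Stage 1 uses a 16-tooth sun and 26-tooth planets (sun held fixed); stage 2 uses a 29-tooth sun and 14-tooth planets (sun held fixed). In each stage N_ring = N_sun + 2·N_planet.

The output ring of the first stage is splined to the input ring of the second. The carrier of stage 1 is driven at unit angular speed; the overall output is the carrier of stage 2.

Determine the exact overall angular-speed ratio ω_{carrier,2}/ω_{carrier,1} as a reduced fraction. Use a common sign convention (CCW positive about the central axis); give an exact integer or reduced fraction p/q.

1197/1462

Stage 1: N_ring = 16 + 2·26 = 68
Stage 1: 16(ω_s−ω_c) = −68(ω_r−ω_c),  ω_s=0, ω_c=1
Stage 1: ω_r = 1 − (16/68)(0−1) = 21/17
  ⇒ ω_r¹/ω_c¹ = 21/17
Stage 2: N_ring = 29 + 2·14 = 57
Stage 2: 29(ω_s−ω_c) = −57(ω_r−ω_c),  ω_s=0, ω_r=1
Stage 2: 29(0−ω_c) = −57(1−ω_c)  ⇒  86ω_c = 57  ⇒  ω_c = 57/86
  ⇒ ω_c²/ω_r² = 57/86
Coupling ω_r² = ω_r¹ ⇒ overall = 21/17 × 57/86 = 1197/1462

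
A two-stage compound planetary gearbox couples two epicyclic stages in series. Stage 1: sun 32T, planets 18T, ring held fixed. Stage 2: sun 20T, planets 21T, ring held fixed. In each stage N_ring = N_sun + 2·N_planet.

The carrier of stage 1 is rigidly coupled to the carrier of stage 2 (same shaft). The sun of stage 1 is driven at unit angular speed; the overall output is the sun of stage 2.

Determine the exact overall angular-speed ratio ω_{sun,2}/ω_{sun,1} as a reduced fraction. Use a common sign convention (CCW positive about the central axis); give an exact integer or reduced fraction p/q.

164/125

Stage 1: N_ring = 32 + 2·18 = 68
Stage 1: 32(ω_s−ω_c) = −68(ω_r−ω_c),  ω_r=0, ω_s=1
Stage 1: 32(1−ω_c) = −68(0−ω_c)  ⇒  100ω_c = 32  ⇒  ω_c = 8/25
  ⇒ ω_c¹/ω_s¹ = 8/25
Stage 2: N_ring = 20 + 2·21 = 62
Stage 2: 20(ω_s−ω_c) = −62(ω_r−ω_c),  ω_r=0, ω_c=1
Stage 2: ω_s = 1 − (62/20)(0−1) = 41/10
  ⇒ ω_s²/ω_c² = 41/10
Coupling ω_c² = ω_c¹ ⇒ overall = 8/25 × 41/10 = 164/125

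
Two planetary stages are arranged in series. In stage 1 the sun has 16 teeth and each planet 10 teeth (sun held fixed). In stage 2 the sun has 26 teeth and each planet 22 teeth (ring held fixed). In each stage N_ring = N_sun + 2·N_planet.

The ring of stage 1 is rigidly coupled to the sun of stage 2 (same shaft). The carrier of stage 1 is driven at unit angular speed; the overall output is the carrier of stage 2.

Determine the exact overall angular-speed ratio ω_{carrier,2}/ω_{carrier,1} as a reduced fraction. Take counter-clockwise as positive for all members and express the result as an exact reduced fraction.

Stage 1: N_ring = 16 + 2·10 = 36
Stage 1: 16(ω_s−ω_c) = −36(ω_r−ω_c),  ω_s=0, ω_c=1
Stage 1: ω_r = 1 − (16/36)(0−1) = 13/9
  ⇒ ω_r¹/ω_c¹ = 13/9
Stage 2: N_ring = 26 + 2·22 = 70
Stage 2: 26(ω_s−ω_c) = −70(ω_r−ω_c),  ω_r=0, ω_s=1
Stage 2: 26(1−ω_c) = −70(0−ω_c)  ⇒  96ω_c = 26  ⇒  ω_c = 13/48
  ⇒ ω_c²/ω_s² = 13/48
Coupling ω_s² = ω_r¹ ⇒ overall = 13/9 × 13/48 = 169/432

169/432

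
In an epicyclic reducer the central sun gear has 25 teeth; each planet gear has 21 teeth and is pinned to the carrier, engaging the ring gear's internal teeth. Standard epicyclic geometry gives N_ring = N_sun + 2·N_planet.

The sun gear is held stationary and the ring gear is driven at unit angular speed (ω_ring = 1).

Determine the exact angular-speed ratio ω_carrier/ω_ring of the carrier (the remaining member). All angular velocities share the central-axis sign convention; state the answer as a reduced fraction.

67/92

N_ring = 25 + 2·21 = 67
25(ω_s−ω_c) = −67(ω_r−ω_c),  ω_s=0, ω_r=1
25(0−ω_c) = −67(1−ω_c)  ⇒  92ω_c = 67  ⇒  ω_c = 67/92
ω_c/ω_r = 67/92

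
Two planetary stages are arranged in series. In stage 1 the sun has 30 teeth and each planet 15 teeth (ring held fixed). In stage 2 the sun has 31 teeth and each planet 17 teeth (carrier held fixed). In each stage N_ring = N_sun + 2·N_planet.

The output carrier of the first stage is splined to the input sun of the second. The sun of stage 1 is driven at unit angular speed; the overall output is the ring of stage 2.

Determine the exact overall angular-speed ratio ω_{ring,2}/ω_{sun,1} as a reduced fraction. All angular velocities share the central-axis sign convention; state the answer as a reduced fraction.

-31/195

Stage 1: N_ring = 30 + 2·15 = 60
Stage 1: 30(ω_s−ω_c) = −60(ω_r−ω_c),  ω_r=0, ω_s=1
Stage 1: 30(1−ω_c) = −60(0−ω_c)  ⇒  90ω_c = 30  ⇒  ω_c = 1/3
  ⇒ ω_c¹/ω_s¹ = 1/3
Stage 2: N_ring = 31 + 2·17 = 65
Stage 2: 31(ω_s−ω_c) = −65(ω_r−ω_c),  ω_c=0, ω_s=1
Stage 2: ω_r = 0 − (31/65)(1−0) = -31/65
  ⇒ ω_r²/ω_s² = -31/65
Coupling ω_s² = ω_c¹ ⇒ overall = 1/3 × -31/65 = -31/195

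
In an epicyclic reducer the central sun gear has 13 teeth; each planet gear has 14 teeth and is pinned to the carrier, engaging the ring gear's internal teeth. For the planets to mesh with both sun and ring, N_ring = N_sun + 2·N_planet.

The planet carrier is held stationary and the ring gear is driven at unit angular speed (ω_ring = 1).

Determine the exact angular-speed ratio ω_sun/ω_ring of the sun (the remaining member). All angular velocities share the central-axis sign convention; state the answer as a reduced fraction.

N_ring = 13 + 2·14 = 41
13(ω_s−ω_c) = −41(ω_r−ω_c),  ω_c=0, ω_r=1
ω_s = 0 − (41/13)(1−0) = -41/13
ω_s/ω_r = -41/13

-41/13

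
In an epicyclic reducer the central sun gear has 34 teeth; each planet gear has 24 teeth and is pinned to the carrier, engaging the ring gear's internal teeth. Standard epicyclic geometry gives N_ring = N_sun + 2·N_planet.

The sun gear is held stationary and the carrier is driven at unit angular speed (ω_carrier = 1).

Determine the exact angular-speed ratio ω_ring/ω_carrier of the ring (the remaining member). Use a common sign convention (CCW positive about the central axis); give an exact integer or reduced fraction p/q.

58/41

N_ring = 34 + 2·24 = 82
34(ω_s−ω_c) = −82(ω_r−ω_c),  ω_s=0, ω_c=1
ω_r = 1 − (34/82)(0−1) = 58/41
ω_r/ω_c = 58/41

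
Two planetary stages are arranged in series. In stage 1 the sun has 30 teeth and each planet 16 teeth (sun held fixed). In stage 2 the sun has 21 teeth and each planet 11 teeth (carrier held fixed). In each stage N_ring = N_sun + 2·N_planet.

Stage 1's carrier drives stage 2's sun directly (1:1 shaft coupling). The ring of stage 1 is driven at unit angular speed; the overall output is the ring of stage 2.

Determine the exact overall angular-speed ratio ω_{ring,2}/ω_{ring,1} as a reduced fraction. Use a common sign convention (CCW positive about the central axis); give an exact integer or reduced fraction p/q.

-651/1978

Stage 1: N_ring = 30 + 2·16 = 62
Stage 1: 30(ω_s−ω_c) = −62(ω_r−ω_c),  ω_s=0, ω_r=1
Stage 1: 30(0−ω_c) = −62(1−ω_c)  ⇒  92ω_c = 62  ⇒  ω_c = 31/46
  ⇒ ω_c¹/ω_r¹ = 31/46
Stage 2: N_ring = 21 + 2·11 = 43
Stage 2: 21(ω_s−ω_c) = −43(ω_r−ω_c),  ω_c=0, ω_s=1
Stage 2: ω_r = 0 − (21/43)(1−0) = -21/43
  ⇒ ω_r²/ω_s² = -21/43
Coupling ω_s² = ω_c¹ ⇒ overall = 31/46 × -21/43 = -651/1978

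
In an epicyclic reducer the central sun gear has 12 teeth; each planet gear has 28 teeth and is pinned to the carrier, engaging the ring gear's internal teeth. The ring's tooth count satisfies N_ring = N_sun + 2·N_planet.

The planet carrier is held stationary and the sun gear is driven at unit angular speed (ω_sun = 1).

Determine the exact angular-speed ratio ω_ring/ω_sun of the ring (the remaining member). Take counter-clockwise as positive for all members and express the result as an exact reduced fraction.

N_ring = 12 + 2·28 = 68
12(ω_s−ω_c) = −68(ω_r−ω_c),  ω_c=0, ω_s=1
ω_r = 0 − (12/68)(1−0) = -3/17
ω_r/ω_s = -3/17

-3/17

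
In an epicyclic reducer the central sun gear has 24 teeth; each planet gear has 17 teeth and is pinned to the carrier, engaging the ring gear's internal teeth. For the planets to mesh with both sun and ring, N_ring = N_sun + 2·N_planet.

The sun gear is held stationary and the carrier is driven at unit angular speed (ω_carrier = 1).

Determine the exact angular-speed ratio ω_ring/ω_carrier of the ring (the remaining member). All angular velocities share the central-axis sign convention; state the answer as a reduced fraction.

N_ring = 24 + 2·17 = 58
24(ω_s−ω_c) = −58(ω_r−ω_c),  ω_s=0, ω_c=1
ω_r = 1 − (24/58)(0−1) = 41/29
ω_r/ω_c = 41/29

41/29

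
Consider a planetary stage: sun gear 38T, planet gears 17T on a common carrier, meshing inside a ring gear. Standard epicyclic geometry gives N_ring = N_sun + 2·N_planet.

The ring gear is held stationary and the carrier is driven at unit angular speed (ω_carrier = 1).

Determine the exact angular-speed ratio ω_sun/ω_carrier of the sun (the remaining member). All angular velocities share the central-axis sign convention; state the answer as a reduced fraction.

55/19

N_ring = 38 + 2·17 = 72
38(ω_s−ω_c) = −72(ω_r−ω_c),  ω_r=0, ω_c=1
ω_s = 1 − (72/38)(0−1) = 55/19
ω_s/ω_c = 55/19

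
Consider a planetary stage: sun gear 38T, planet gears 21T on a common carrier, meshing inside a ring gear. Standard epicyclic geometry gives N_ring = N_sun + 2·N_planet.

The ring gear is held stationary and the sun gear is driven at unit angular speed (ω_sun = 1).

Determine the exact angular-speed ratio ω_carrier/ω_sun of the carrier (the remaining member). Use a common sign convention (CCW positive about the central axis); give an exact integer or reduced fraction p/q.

N_ring = 38 + 2·21 = 80
38(ω_s−ω_c) = −80(ω_r−ω_c),  ω_r=0, ω_s=1
38(1−ω_c) = −80(0−ω_c)  ⇒  118ω_c = 38  ⇒  ω_c = 19/59
ω_c/ω_s = 19/59

19/59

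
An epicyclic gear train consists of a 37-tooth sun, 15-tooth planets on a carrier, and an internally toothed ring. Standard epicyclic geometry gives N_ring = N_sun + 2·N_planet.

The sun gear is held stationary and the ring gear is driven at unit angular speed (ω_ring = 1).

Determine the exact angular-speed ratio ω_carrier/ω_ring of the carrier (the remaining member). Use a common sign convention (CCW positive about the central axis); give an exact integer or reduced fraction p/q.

67/104

N_ring = 37 + 2·15 = 67
37(ω_s−ω_c) = −67(ω_r−ω_c),  ω_s=0, ω_r=1
37(0−ω_c) = −67(1−ω_c)  ⇒  104ω_c = 67  ⇒  ω_c = 67/104
ω_c/ω_r = 67/104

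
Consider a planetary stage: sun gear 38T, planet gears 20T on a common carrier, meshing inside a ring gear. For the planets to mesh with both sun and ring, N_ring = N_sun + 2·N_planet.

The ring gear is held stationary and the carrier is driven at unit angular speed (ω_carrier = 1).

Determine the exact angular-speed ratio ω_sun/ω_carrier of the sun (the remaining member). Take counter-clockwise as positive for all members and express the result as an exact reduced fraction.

N_ring = 38 + 2·20 = 78
38(ω_s−ω_c) = −78(ω_r−ω_c),  ω_r=0, ω_c=1
ω_s = 1 − (78/38)(0−1) = 58/19
ω_s/ω_c = 58/19

58/19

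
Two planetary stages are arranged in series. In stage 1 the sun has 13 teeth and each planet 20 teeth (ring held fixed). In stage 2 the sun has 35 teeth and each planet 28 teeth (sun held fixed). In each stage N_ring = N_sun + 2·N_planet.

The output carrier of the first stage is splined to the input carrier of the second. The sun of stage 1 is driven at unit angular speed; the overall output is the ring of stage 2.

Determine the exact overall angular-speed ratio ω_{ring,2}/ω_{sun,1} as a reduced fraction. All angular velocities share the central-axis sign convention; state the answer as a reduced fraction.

Stage 1: N_ring = 13 + 2·20 = 53
Stage 1: 13(ω_s−ω_c) = −53(ω_r−ω_c),  ω_r=0, ω_s=1
Stage 1: 13(1−ω_c) = −53(0−ω_c)  ⇒  66ω_c = 13  ⇒  ω_c = 13/66
  ⇒ ω_c¹/ω_s¹ = 13/66
Stage 2: N_ring = 35 + 2·28 = 91
Stage 2: 35(ω_s−ω_c) = −91(ω_r−ω_c),  ω_s=0, ω_c=1
Stage 2: ω_r = 1 − (35/91)(0−1) = 18/13
  ⇒ ω_r²/ω_c² = 18/13
Coupling ω_c² = ω_c¹ ⇒ overall = 13/66 × 18/13 = 3/11

3/11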